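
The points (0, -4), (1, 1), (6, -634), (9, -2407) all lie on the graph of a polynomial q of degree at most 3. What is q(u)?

q(u) = -4u^3 + 6u^2 + 3u - 4

Write q(u) = au^3 + bu^2 + cu + d. Substituting each data point gives a linear system:
  d = -4
  a + b + c + d = 1
  216a + 36b + 6c + d = -634
  729a + 81b + 9c + d = -2407
Solving the system yields a = -4, b = 6, c = 3, d = -4.
So q(u) = -4u^3 + 6u^2 + 3u - 4.
Check: q(9) = -2407. ✓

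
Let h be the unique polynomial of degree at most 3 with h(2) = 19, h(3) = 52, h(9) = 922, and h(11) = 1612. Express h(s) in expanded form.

Write h(s) = as^3 + bs^2 + cs + d. Substituting each data point gives a linear system:
  8a + 4b + 2c + d = 19
  27a + 9b + 3c + d = 52
  729a + 81b + 9c + d = 922
  1331a + 121b + 11c + d = 1612
Solving the system yields a = 1, b = 2, c = 4, d = -5.
So h(s) = s^3 + 2s^2 + 4s - 5.
Check: h(9) = 922. ✓

h(s) = s^3 + 2s^2 + 4s - 5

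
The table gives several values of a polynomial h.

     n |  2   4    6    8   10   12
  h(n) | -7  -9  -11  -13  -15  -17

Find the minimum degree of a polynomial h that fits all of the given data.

Divided differences on the nodes 2, 4, 6, 8, 10, 12:
  order 0: -7  -9  -11  -13  -15  -17
  order 1: -1  -1  -1  -1  -1
  order 2: 0  0  0  0
  order 3: 0  0  0
  order 4: 0  0
  order 5: 0
The order-1 divided differences are all -1 (nonzero) and every higher order vanishes, so the data lies on a polynomial of degree exactly 1.

1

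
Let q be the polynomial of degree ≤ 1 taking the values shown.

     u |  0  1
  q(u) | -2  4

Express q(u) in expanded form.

q(u) = 6u - 2

Using the Lagrange interpolation formula with nodes 0, 1:
  L_0(u) = (u - 1) / -1
  L_1(u) = u / 1
Then q(u) = -2·L_0(u) + 4·L_1(u).
Expanding and collecting terms gives q(u) = 6u - 2.
Check: q(0) = -2. ✓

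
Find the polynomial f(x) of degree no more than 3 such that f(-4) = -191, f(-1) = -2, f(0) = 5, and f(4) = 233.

Write f(x) = ax^3 + bx^2 + cx + d. Substituting each data point gives a linear system:
  -64a + 16b - 4c + d = -191
  -a + b - c + d = -2
  d = 5
  64a + 16b + 4c + d = 233
Solving the system yields a = 3, b = 1, c = 5, d = 5.
So f(x) = 3x³ + x² + 5x + 5.
Check: f(-1) = -2. ✓

f(x) = 3x^3 + x^2 + 5x + 5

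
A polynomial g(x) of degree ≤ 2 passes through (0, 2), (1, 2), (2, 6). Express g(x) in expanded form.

Using the Lagrange interpolation formula with nodes 0, 1, 2:
  L_0(x) = (x - 1)(x - 2) / 2
  L_1(x) = x(x - 2) / -1
  L_2(x) = x(x - 1) / 2
Then g(x) = 2·L_0(x) + 2·L_1(x) + 6·L_2(x).
Expanding and collecting terms gives g(x) = 2x² - 2x + 2.
Check: g(0) = 2. ✓

g(x) = 2x^2 - 2x + 2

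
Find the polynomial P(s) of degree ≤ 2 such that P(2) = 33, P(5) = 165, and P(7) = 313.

P(s) = 6s^2 + 2s + 5

Write P(s) = as^2 + bs + c. Substituting each data point gives a linear system:
  4a + 2b + c = 33
  25a + 5b + c = 165
  49a + 7b + c = 313
Solving the system yields a = 6, b = 2, c = 5.
So P(s) = 6s² + 2s + 5.
Check: P(2) = 33. ✓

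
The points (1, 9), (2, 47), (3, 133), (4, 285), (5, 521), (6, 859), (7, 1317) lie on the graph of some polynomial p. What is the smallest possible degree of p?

Forward differences of the values at u = 1, 2, 3, 4, 5, 6, 7:
  p  : 9  47  133  285  521  859  1317
  Δ  : 38  86  152  236  338  458
  Δ^2: 48  66  84  102  120
  Δ^3: 18  18  18  18
  Δ^4: 0  0  0
  Δ^5: 0  0
  Δ^6: 0
The third differences are constant (18) and nonzero, while all higher differences vanish, so the minimal degree is 3.

3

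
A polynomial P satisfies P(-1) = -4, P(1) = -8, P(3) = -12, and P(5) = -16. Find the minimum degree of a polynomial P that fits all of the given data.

1

Forward differences of the values at n = -1, 1, 3, 5:
  P  : -4  -8  -12  -16
  Δ  : -4  -4  -4
  Δ^2: 0  0
  Δ^3: 0
The first differences are constant (-4) and nonzero, while all higher differences vanish, so the minimal degree is 1.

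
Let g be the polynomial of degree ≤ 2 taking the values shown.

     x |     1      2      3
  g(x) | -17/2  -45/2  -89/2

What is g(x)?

Using the Lagrange interpolation formula with nodes 1, 2, 3:
  L_0(x) = (x - 2)(x - 3) / 2
  L_1(x) = (x - 1)(x - 3) / -1
  L_2(x) = (x - 1)(x - 2) / 2
Then g(x) = -17/2·L_0(x) - 45/2·L_1(x) - 89/2·L_2(x).
Expanding and collecting terms gives g(x) = -4x² - 2x - 5/2.
Check: g(1) = -17/2. ✓

g(x) = -4x^2 - 2x - 5/2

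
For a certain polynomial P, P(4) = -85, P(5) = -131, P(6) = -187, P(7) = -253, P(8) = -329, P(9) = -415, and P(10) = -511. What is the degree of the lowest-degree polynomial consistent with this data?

2

Forward differences of the values at u = 4, 5, 6, 7, 8, 9, 10:
  P  : -85  -131  -187  -253  -329  -415  -511
  Δ  : -46  -56  -66  -76  -86  -96
  Δ^2: -10  -10  -10  -10  -10
  Δ^3: 0  0  0  0
  Δ^4: 0  0  0
  Δ^5: 0  0
  Δ^6: 0
The second differences are constant (-10) and nonzero, while all higher differences vanish, so the minimal degree is 2.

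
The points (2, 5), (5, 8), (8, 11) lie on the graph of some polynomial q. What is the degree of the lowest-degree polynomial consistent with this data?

Forward differences of the values at t = 2, 5, 8:
  q  : 5  8  11
  Δ  : 3  3
  Δ^2: 0
The first differences are constant (3) and nonzero, while all higher differences vanish, so the minimal degree is 1.

1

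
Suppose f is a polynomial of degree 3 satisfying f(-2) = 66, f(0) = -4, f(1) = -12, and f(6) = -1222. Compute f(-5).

846

Write f(s) = as^3 + bs^2 + cs + d. Substituting each data point gives a linear system:
  -8a + 4b - 2c + d = 66
  d = -4
  a + b + c + d = -12
  216a + 36b + 6c + d = -1222
Solving the system yields a = -6, b = 3, c = -5, d = -4.
So f(s) = -6s³ + 3s² - 5s - 4.
Then f(-5) = 846.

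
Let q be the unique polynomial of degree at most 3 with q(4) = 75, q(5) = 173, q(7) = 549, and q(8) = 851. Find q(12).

3099

Using the Lagrange interpolation formula with nodes 4, 5, 7, 8:
  L_0(s) = (s - 5)(s - 7)(s - 8) / -12
  L_1(s) = (s - 4)(s - 7)(s - 8) / 6
  L_2(s) = (s - 4)(s - 5)(s - 8) / -6
  L_3(s) = (s - 4)(s - 5)(s - 7) / 12
Then q(s) = 75·L_0(s) + 173·L_1(s) + 549·L_2(s) + 851·L_3(s).
Expanding and collecting terms gives q(s) = 2s^3 - 2s^2 - 6s + 3.
Evaluating at s = 12: q(12) = 3099.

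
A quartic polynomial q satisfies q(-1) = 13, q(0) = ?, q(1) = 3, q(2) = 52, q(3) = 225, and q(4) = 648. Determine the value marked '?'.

0

The 5 known points determine the degree-4 polynomial uniquely.
Write q(x) = ax^4 + bx^3 + cx^2 + dx + e. Substituting each data point gives a linear system:
  a - b + c - d + e = 13
  a + b + c + d + e = 3
  16a + 8b + 4c + 2d + e = 52
  81a + 27b + 9c + 3d + e = 225
  256a + 64b + 16c + 4d + e = 648
Solving the system yields a = 2, b = 1, c = 6, d = -6, e = 0.
So q(x) = 2x^4 + x^3 + 6x^2 - 6x.
Then q(0) = 0.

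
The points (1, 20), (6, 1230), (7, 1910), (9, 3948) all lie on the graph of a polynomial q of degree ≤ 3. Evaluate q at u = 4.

Using the Lagrange interpolation formula with nodes 1, 6, 7, 9:
  L_0(u) = (u - 6)(u - 7)(u - 9) / -240
  L_1(u) = (u - 1)(u - 7)(u - 9) / 15
  L_2(u) = (u - 1)(u - 6)(u - 9) / -12
  L_3(u) = (u - 1)(u - 6)(u - 7) / 48
Then q(u) = 20·L_0(u) + 1230·L_1(u) + 1910·L_2(u) + 3948·L_3(u).
Expanding and collecting terms gives q(u) = 5u^3 + 3u^2 + 6u + 6.
Evaluating at u = 4: q(4) = 398.

398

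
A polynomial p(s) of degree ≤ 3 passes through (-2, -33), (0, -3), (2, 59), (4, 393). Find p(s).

Using the Lagrange interpolation formula with nodes -2, 0, 2, 4:
  L_0(s) = s(s - 2)(s - 4) / -48
  L_1(s) = (s + 2)(s - 2)(s - 4) / 16
  L_2(s) = (s + 2)s(s - 4) / -16
  L_3(s) = (s + 2)s(s - 2) / 48
Then p(s) = -33·L_0(s) - 3·L_1(s) + 59·L_2(s) + 393·L_3(s).
Expanding and collecting terms gives p(s) = 5s^3 + 4s^2 + 3s - 3.
Check: p(2) = 59. ✓

p(s) = 5s^3 + 4s^2 + 3s - 3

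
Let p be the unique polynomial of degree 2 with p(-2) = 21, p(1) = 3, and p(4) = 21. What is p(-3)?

35

Forward differences of the values at t = -2, 1, 4:
  p  : 21  3  21
  Δ  : -18  18
  Δ^2: 36
The second differences are constant, confirming degree 2.
Interpolating (Newton forward form) and evaluating at t = -3 gives p(-3) = 35.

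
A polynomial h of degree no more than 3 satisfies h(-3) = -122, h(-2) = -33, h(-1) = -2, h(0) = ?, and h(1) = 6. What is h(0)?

The 4 known points determine the degree-3 polynomial uniquely.
Write h(n) = an^3 + bn^2 + cn + d. Substituting each data point gives a linear system:
  -27a + 9b - 3c + d = -122
  -8a + 4b - 2c + d = -33
  -a + b - c + d = -2
  a + b + c + d = 6
Solving the system yields a = 5, b = 1, c = -1, d = 1.
So h(n) = 5n^3 + n^2 - n + 1.
Then h(0) = 1.

1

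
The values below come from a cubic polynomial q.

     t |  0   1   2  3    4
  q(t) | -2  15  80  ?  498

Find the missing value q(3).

On equispaced nodes a degree-3 polynomial has vanishing fourth forward difference, so
  q(0) - 4·q(1) + 6·q(2) - 4·q(3) + q(4) = 0.
Substituting the known values and solving for q(3):
  -4·q(3) = -916
  q(3) = 229.

229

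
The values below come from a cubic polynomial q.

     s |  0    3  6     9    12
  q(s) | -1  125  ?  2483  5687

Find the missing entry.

On equispaced nodes a degree-3 polynomial has vanishing fourth forward difference, so
  q(0) - 4·q(3) + 6·q(6) - 4·q(9) + q(12) = 0.
Substituting the known values and solving for q(6):
  6·q(6) = 4746
  q(6) = 791.

791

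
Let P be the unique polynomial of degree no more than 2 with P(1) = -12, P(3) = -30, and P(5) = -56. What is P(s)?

Write P(s) = as^2 + bs + c. Substituting each data point gives a linear system:
  a + b + c = -12
  9a + 3b + c = -30
  25a + 5b + c = -56
Solving the system yields a = -1, b = -5, c = -6.
So P(s) = -s² - 5s - 6.
Check: P(3) = -30. ✓

P(s) = -s^2 - 5s - 6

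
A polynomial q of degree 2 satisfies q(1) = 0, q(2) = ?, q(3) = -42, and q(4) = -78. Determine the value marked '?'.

-16

On equispaced nodes a degree-2 polynomial has vanishing third forward difference, so
  - q(1) + 3·q(2) - 3·q(3) + q(4) = 0.
Substituting the known values and solving for q(2):
  3·q(2) = -48
  q(2) = -16.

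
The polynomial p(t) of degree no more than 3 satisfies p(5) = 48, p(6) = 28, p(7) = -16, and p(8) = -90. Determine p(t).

Write p(t) = at^3 + bt^2 + ct + d. Substituting each data point gives a linear system:
  125a + 25b + 5c + d = 48
  216a + 36b + 6c + d = 28
  343a + 49b + 7c + d = -16
  512a + 64b + 8c + d = -90
Solving the system yields a = -1, b = 6, c = 5, d = -2.
So p(t) = -t^3 + 6t^2 + 5t - 2.
Check: p(6) = 28. ✓

p(t) = -t^3 + 6t^2 + 5t - 2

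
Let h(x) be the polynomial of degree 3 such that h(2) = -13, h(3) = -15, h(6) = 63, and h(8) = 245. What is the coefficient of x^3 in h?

1

Write h(x) = ax^3 + bx^2 + cx + d. Substituting each data point gives a linear system:
  8a + 4b + 2c + d = -13
  27a + 9b + 3c + d = -15
  216a + 36b + 6c + d = 63
  512a + 64b + 8c + d = 245
Solving the system yields a = 1, b = -4, c = -1, d = -3.
So h(x) = x^3 - 4x^2 - x - 3.
The leading coefficient is 1.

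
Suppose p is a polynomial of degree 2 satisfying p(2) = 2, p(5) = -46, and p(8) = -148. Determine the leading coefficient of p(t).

Write p(t) = at^2 + bt + c. Substituting each data point gives a linear system:
  4a + 2b + c = 2
  25a + 5b + c = -46
  64a + 8b + c = -148
Solving the system yields a = -3, b = 5, c = 4.
So p(t) = -3t² + 5t + 4.
The leading coefficient is -3.

-3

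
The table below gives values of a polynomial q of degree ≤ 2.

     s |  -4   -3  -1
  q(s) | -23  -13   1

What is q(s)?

q(s) = -s^2 + 3s + 5

Using the Lagrange interpolation formula with nodes -4, -3, -1:
  L_0(s) = (s + 3)(s + 1) / 3
  L_1(s) = (s + 4)(s + 1) / -2
  L_2(s) = (s + 4)(s + 3) / 6
Then q(s) = -23·L_0(s) - 13·L_1(s) + 1·L_2(s).
Expanding and collecting terms gives q(s) = -s^2 + 3s + 5.
Check: q(-4) = -23. ✓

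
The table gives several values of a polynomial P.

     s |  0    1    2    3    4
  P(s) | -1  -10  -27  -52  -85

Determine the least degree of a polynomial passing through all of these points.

2

Forward differences of the values at s = 0, 1, 2, 3, 4:
  P  : -1  -10  -27  -52  -85
  Δ  : -9  -17  -25  -33
  Δ^2: -8  -8  -8
  Δ^3: 0  0
  Δ^4: 0
The second differences are constant (-8) and nonzero, while all higher differences vanish, so the minimal degree is 2.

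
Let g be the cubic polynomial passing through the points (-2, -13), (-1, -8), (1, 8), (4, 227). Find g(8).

Write g(u) = au^3 + bu^2 + cu + d. Substituting each data point gives a linear system:
  -8a + 4b - 2c + d = -13
  -a + b - c + d = -8
  a + b + c + d = 8
  64a + 16b + 4c + d = 227
Solving the system yields a = 2, b = 5, c = 6, d = -5.
So g(u) = 2u^3 + 5u^2 + 6u - 5.
Then g(8) = 1387.

1387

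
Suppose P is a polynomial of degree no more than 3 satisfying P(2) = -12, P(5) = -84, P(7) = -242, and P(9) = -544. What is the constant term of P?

-4

Write P(s) = as^3 + bs^2 + cs + d. Substituting each data point gives a linear system:
  8a + 4b + 2c + d = -12
  125a + 25b + 5c + d = -84
  343a + 49b + 7c + d = -242
  729a + 81b + 9c + d = -544
Solving the system yields a = -1, b = 3, c = -6, d = -4.
So P(s) = -s³ + 3s² - 6s - 4.
The constant term is -4.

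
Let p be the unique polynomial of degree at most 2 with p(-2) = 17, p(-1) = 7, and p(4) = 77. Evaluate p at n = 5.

115

Write p(n) = an^2 + bn + c. Substituting each data point gives a linear system:
  4a - 2b + c = 17
  a - b + c = 7
  16a + 4b + c = 77
Solving the system yields a = 4, b = 2, c = 5.
So p(n) = 4n^2 + 2n + 5.
Then p(5) = 115.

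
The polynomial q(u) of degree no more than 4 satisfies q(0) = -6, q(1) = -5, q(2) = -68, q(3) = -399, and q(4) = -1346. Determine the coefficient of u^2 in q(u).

4

Write q(u) = au^4 + bu^3 + cu^2 + du + e. Substituting each data point gives a linear system:
  e = -6
  a + b + c + d + e = -5
  16a + 8b + 4c + 2d + e = -68
  81a + 27b + 9c + 3d + e = -399
  256a + 64b + 16c + 4d + e = -1346
Solving the system yields a = -6, b = 2, c = 4, d = 1, e = -6.
So q(u) = -6u^4 + 2u^3 + 4u^2 + u - 6.
The coefficient of u^2 is 4.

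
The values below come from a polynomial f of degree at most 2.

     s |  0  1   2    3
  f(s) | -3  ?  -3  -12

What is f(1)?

0

On equispaced nodes a degree-2 polynomial has vanishing third forward difference, so
  - f(0) + 3·f(1) - 3·f(2) + f(3) = 0.
Substituting the known values and solving for f(1):
  3·f(1) = 0
  f(1) = 0.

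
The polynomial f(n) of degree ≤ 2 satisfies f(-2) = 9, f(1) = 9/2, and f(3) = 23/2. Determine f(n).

Using the Lagrange interpolation formula with nodes -2, 1, 3:
  L_0(n) = (n - 1)(n - 3) / 15
  L_1(n) = (n + 2)(n - 3) / -6
  L_2(n) = (n + 2)(n - 1) / 10
Then f(n) = 9·L_0(n) + 9/2·L_1(n) + 23/2·L_2(n).
Expanding and collecting terms gives f(n) = n^2 - (1/2)n + 4.
Check: f(1) = 9/2. ✓

f(n) = n^2 - (1/2)n + 4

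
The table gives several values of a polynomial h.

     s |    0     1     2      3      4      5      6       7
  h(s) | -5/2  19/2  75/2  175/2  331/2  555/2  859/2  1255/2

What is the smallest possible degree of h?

Forward differences of the values at s = 0, 1, 2, 3, 4, 5, 6, 7:
  h  : -5/2  19/2  75/2  175/2  331/2  555/2  859/2  1255/2
  Δ  : 12  28  50  78  112  152  198
  Δ^2: 16  22  28  34  40  46
  Δ^3: 6  6  6  6  6
  Δ^4: 0  0  0  0
  Δ^5: 0  0  0
  Δ^6: 0  0
  Δ^7: 0
The third differences are constant (6) and nonzero, while all higher differences vanish, so the minimal degree is 3.

3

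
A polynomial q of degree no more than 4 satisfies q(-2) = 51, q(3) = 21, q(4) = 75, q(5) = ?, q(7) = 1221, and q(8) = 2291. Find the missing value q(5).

233

The 5 known points determine the degree-4 polynomial uniquely.
Write q(x) = ax^4 + bx^3 + cx^2 + dx + e. Substituting each data point gives a linear system:
  16a - 8b + 4c - 2d + e = 51
  81a + 27b + 9c + 3d + e = 21
  256a + 64b + 16c + 4d + e = 75
  2401a + 343b + 49c + 7d + e = 1221
  4096a + 512b + 64c + 8d + e = 2291
Solving the system yields a = 1, b = -4, c = 3, d = 6, e = 3.
So q(x) = x^4 - 4x^3 + 3x^2 + 6x + 3.
Then q(5) = 233.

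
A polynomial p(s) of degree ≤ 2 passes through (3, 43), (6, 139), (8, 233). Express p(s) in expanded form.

p(s) = 3s^2 + 5s + 1

Write p(s) = as^2 + bs + c. Substituting each data point gives a linear system:
  9a + 3b + c = 43
  36a + 6b + c = 139
  64a + 8b + c = 233
Solving the system yields a = 3, b = 5, c = 1.
So p(s) = 3s^2 + 5s + 1.
Check: p(8) = 233. ✓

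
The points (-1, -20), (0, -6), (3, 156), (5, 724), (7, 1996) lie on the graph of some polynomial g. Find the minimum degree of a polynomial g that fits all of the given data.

Divided differences on the nodes -1, 0, 3, 5, 7:
  order 0: -20  -6  156  724  1996
  order 1: 14  54  284  636
  order 2: 10  46  88
  order 3: 6  6
  order 4: 0
The order-3 divided differences are all 6 (nonzero) and every higher order vanishes, so the data lies on a polynomial of degree exactly 3.

3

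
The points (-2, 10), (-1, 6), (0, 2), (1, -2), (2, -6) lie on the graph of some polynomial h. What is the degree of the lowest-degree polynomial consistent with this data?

Forward differences of the values at x = -2, -1, 0, 1, 2:
  h  : 10  6  2  -2  -6
  Δ  : -4  -4  -4  -4
  Δ^2: 0  0  0
  Δ^3: 0  0
  Δ^4: 0
The first differences are constant (-4) and nonzero, while all higher differences vanish, so the minimal degree is 1.

1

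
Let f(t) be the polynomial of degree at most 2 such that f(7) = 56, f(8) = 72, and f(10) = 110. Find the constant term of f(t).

0

Write f(t) = at^2 + bt + c. Substituting each data point gives a linear system:
  49a + 7b + c = 56
  64a + 8b + c = 72
  100a + 10b + c = 110
Solving the system yields a = 1, b = 1, c = 0.
So f(t) = t² + t.
The constant term is 0.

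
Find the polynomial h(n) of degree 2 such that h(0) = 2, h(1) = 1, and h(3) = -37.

h(n) = -6n^2 + 5n + 2

Write h(n) = an^2 + bn + c. Substituting each data point gives a linear system:
  c = 2
  a + b + c = 1
  9a + 3b + c = -37
Solving the system yields a = -6, b = 5, c = 2.
So h(n) = -6n^2 + 5n + 2.
Check: h(1) = 1. ✓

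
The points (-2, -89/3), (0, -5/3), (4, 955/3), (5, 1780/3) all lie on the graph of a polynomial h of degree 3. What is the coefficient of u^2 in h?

3

Write h(u) = au^3 + bu^2 + cu + d. Substituting each data point gives a linear system:
  -8a + 4b - 2c + d = -89/3
  d = -5/3
  64a + 16b + 4c + d = 955/3
  125a + 25b + 5c + d = 1780/3
Solving the system yields a = 4, b = 3, c = 4, d = -5/3.
So h(u) = 4u³ + 3u² + 4u - 5/3.
The coefficient of u^2 is 3.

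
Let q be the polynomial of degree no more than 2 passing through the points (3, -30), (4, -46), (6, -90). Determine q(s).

Using the Lagrange interpolation formula with nodes 3, 4, 6:
  L_0(s) = (s - 4)(s - 6) / 3
  L_1(s) = (s - 3)(s - 6) / -2
  L_2(s) = (s - 3)(s - 4) / 6
Then q(s) = -30·L_0(s) - 46·L_1(s) - 90·L_2(s).
Expanding and collecting terms gives q(s) = -2s^2 - 2s - 6.
Check: q(6) = -90. ✓

q(s) = -2s^2 - 2s - 6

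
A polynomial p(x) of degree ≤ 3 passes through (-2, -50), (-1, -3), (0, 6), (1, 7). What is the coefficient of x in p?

0

Write p(x) = ax^3 + bx^2 + cx + d. Substituting each data point gives a linear system:
  -8a + 4b - 2c + d = -50
  -a + b - c + d = -3
  d = 6
  a + b + c + d = 7
Solving the system yields a = 5, b = -4, c = 0, d = 6.
So p(x) = 5x^3 - 4x^2 + 6.
The coefficient of x is 0.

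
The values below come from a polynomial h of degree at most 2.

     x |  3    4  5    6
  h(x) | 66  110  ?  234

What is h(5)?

On equispaced nodes a degree-2 polynomial has vanishing third forward difference, so
  - h(3) + 3·h(4) - 3·h(5) + h(6) = 0.
Substituting the known values and solving for h(5):
  -3·h(5) = -498
  h(5) = 166.

166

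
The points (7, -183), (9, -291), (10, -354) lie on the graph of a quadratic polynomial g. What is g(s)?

Write g(s) = as^2 + bs + c. Substituting each data point gives a linear system:
  49a + 7b + c = -183
  81a + 9b + c = -291
  100a + 10b + c = -354
Solving the system yields a = -3, b = -6, c = 6.
So g(s) = -3s² - 6s + 6.
Check: g(9) = -291. ✓

g(s) = -3s^2 - 6s + 6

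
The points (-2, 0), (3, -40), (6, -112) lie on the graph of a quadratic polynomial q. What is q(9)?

-220

Using the Lagrange interpolation formula with nodes -2, 3, 6:
  L_0(t) = (t - 3)(t - 6) / 40
  L_1(t) = (t + 2)(t - 6) / -15
  L_2(t) = (t + 2)(t - 3) / 24
Then q(t) = 0·L_0(t) - 40·L_1(t) - 112·L_2(t).
Expanding and collecting terms gives q(t) = -2t^2 - 6t - 4.
Evaluating at t = 9: q(9) = -220.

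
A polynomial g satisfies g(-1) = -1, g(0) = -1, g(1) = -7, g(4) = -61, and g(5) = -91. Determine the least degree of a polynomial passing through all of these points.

Divided differences on the nodes -1, 0, 1, 4, 5:
  order 0: -1  -1  -7  -61  -91
  order 1: 0  -6  -18  -30
  order 2: -3  -3  -3
  order 3: 0  0
  order 4: 0
The order-2 divided differences are all -3 (nonzero) and every higher order vanishes, so the data lies on a polynomial of degree exactly 2.

2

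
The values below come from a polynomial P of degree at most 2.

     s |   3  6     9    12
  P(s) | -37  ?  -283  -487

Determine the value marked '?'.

-133

On equispaced nodes a degree-2 polynomial has vanishing third forward difference, so
  - P(3) + 3·P(6) - 3·P(9) + P(12) = 0.
Substituting the known values and solving for P(6):
  3·P(6) = -399
  P(6) = -133.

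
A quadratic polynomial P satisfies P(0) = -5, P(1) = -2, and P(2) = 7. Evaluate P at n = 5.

Write P(n) = an^2 + bn + c. Substituting each data point gives a linear system:
  c = -5
  a + b + c = -2
  4a + 2b + c = 7
Solving the system yields a = 3, b = 0, c = -5.
So P(n) = 3n^2 - 5.
Then P(5) = 70.

70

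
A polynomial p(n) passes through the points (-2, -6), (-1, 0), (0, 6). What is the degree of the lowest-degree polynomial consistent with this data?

Forward differences of the values at n = -2, -1, 0:
  p  : -6  0  6
  Δ  : 6  6
  Δ^2: 0
The first differences are constant (6) and nonzero, while all higher differences vanish, so the minimal degree is 1.

1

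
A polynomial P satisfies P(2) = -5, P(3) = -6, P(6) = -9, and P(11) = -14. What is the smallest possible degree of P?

1

Divided differences on the nodes 2, 3, 6, 11:
  order 0: -5  -6  -9  -14
  order 1: -1  -1  -1
  order 2: 0  0
  order 3: 0
The order-1 divided differences are all -1 (nonzero) and every higher order vanishes, so the data lies on a polynomial of degree exactly 1.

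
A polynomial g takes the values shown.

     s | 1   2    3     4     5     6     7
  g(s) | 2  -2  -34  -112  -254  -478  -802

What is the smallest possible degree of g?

3

Forward differences of the values at s = 1, 2, 3, 4, 5, 6, 7:
  g  : 2  -2  -34  -112  -254  -478  -802
  Δ  : -4  -32  -78  -142  -224  -324
  Δ^2: -28  -46  -64  -82  -100
  Δ^3: -18  -18  -18  -18
  Δ^4: 0  0  0
  Δ^5: 0  0
  Δ^6: 0
The third differences are constant (-18) and nonzero, while all higher differences vanish, so the minimal degree is 3.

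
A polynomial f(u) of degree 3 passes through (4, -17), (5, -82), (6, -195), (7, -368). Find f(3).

12

Write f(u) = au^3 + bu^2 + cu + d. Substituting each data point gives a linear system:
  64a + 16b + 4c + d = -17
  125a + 25b + 5c + d = -82
  216a + 36b + 6c + d = -195
  343a + 49b + 7c + d = -368
Solving the system yields a = -2, b = 6, c = 3, d = 3.
So f(u) = -2u^3 + 6u^2 + 3u + 3.
Then f(3) = 12.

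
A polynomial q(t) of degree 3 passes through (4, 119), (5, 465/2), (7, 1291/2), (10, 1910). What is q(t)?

q(t) = 2t^3 - t^2 + (1/2)t + 5

Write q(t) = at^3 + bt^2 + ct + d. Substituting each data point gives a linear system:
  64a + 16b + 4c + d = 119
  125a + 25b + 5c + d = 465/2
  343a + 49b + 7c + d = 1291/2
  1000a + 100b + 10c + d = 1910
Solving the system yields a = 2, b = -1, c = 1/2, d = 5.
So q(t) = 2t^3 - t^2 + (1/2)t + 5.
Check: q(4) = 119. ✓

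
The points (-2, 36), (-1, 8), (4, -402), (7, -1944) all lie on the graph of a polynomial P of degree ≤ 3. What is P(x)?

P(x) = -5x^3 - 4x^2 - 5x + 2

Write P(x) = ax^3 + bx^2 + cx + d. Substituting each data point gives a linear system:
  -8a + 4b - 2c + d = 36
  -a + b - c + d = 8
  64a + 16b + 4c + d = -402
  343a + 49b + 7c + d = -1944
Solving the system yields a = -5, b = -4, c = -5, d = 2.
So P(x) = -5x^3 - 4x^2 - 5x + 2.
Check: P(4) = -402. ✓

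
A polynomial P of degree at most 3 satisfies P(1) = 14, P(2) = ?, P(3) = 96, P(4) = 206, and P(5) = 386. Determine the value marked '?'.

On equispaced nodes a degree-3 polynomial has vanishing fourth forward difference, so
  P(1) - 4·P(2) + 6·P(3) - 4·P(4) + P(5) = 0.
Substituting the known values and solving for P(2):
  -4·P(2) = -152
  P(2) = 38.

38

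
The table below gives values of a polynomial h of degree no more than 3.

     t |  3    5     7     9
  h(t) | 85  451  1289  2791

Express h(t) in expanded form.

h(t) = 4t^3 - t^2 - 5t + 1

Write h(t) = at^3 + bt^2 + ct + d. Substituting each data point gives a linear system:
  27a + 9b + 3c + d = 85
  125a + 25b + 5c + d = 451
  343a + 49b + 7c + d = 1289
  729a + 81b + 9c + d = 2791
Solving the system yields a = 4, b = -1, c = -5, d = 1.
So h(t) = 4t^3 - t^2 - 5t + 1.
Check: h(9) = 2791. ✓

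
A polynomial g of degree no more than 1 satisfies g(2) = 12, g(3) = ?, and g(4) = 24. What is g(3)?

The 2 known points determine the degree-1 polynomial uniquely.
Write g(n) = an + b. Substituting each data point gives a linear system:
  2a + b = 12
  4a + b = 24
Solving the system yields a = 6, b = 0.
So g(n) = 6n.
Then g(3) = 18.

18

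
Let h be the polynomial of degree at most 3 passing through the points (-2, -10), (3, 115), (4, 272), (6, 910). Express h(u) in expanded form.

h(u) = 4u^3 + 2u^2 - 5u + 4

Write h(u) = au^3 + bu^2 + cu + d. Substituting each data point gives a linear system:
  -8a + 4b - 2c + d = -10
  27a + 9b + 3c + d = 115
  64a + 16b + 4c + d = 272
  216a + 36b + 6c + d = 910
Solving the system yields a = 4, b = 2, c = -5, d = 4.
So h(u) = 4u^3 + 2u^2 - 5u + 4.
Check: h(-2) = -10. ✓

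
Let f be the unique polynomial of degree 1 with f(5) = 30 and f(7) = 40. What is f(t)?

Write f(t) = at + b. Substituting each data point gives a linear system:
  5a + b = 30
  7a + b = 40
Solving the system yields a = 5, b = 5.
So f(t) = 5t + 5.
Check: f(7) = 40. ✓

f(t) = 5t + 5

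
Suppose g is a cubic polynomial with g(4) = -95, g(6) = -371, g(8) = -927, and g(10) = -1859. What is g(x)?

g(x) = -2x^3 + x^2 + 4x + 1

Write g(x) = ax^3 + bx^2 + cx + d. Substituting each data point gives a linear system:
  64a + 16b + 4c + d = -95
  216a + 36b + 6c + d = -371
  512a + 64b + 8c + d = -927
  1000a + 100b + 10c + d = -1859
Solving the system yields a = -2, b = 1, c = 4, d = 1.
So g(x) = -2x^3 + x^2 + 4x + 1.
Check: g(4) = -95. ✓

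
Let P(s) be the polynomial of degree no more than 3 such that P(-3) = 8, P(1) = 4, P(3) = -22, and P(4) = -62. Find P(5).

Write P(s) = as^3 + bs^2 + cs + d. Substituting each data point gives a linear system:
  -27a + 9b - 3c + d = 8
  a + b + c + d = 4
  27a + 9b + 3c + d = -22
  64a + 16b + 4c + d = -62
Solving the system yields a = -1, b = -1, c = 4, d = 2.
So P(s) = -s^3 - s^2 + 4s + 2.
Then P(5) = -128.

-128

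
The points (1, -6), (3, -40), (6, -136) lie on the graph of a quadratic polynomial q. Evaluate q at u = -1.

4

Using the Lagrange interpolation formula with nodes 1, 3, 6:
  L_0(u) = (u - 3)(u - 6) / 10
  L_1(u) = (u - 1)(u - 6) / -6
  L_2(u) = (u - 1)(u - 3) / 15
Then q(u) = -6·L_0(u) - 40·L_1(u) - 136·L_2(u).
Expanding and collecting terms gives q(u) = -3u^2 - 5u + 2.
Evaluating at u = -1: q(-1) = 4.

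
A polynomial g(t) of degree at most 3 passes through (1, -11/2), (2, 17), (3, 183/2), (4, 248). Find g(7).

3019/2

Forward differences of the values at t = 1, 2, 3, 4:
  g  : -11/2  17  183/2  248
  Δ  : 45/2  149/2  313/2
  Δ^2: 52  82
  Δ^3: 30
The third differences are constant, confirming degree 3.
Interpolating (Newton forward form) and evaluating at t = 7 gives g(7) = 3019/2.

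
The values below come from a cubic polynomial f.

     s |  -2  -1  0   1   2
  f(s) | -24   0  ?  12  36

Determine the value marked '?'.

6

On equispaced nodes a degree-3 polynomial has vanishing fourth forward difference, so
  f(-2) - 4·f(-1) + 6·f(0) - 4·f(1) + f(2) = 0.
Substituting the known values and solving for f(0):
  6·f(0) = 36
  f(0) = 6.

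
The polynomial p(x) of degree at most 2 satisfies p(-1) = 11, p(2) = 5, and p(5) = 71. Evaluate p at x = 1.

Using the Lagrange interpolation formula with nodes -1, 2, 5:
  L_0(x) = (x - 2)(x - 5) / 18
  L_1(x) = (x + 1)(x - 5) / -9
  L_2(x) = (x + 1)(x - 2) / 18
Then p(x) = 11·L_0(x) + 5·L_1(x) + 71·L_2(x).
Expanding and collecting terms gives p(x) = 4x² - 6x + 1.
Evaluating at x = 1: p(1) = -1.

-1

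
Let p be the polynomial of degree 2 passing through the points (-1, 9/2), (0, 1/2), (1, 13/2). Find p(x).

Using the Lagrange interpolation formula with nodes -1, 0, 1:
  L_0(x) = x(x - 1) / 2
  L_1(x) = (x + 1)(x - 1) / -1
  L_2(x) = (x + 1)x / 2
Then p(x) = 9/2·L_0(x) + 1/2·L_1(x) + 13/2·L_2(x).
Expanding and collecting terms gives p(x) = 5x² + x + 1/2.
Check: p(1) = 13/2. ✓

p(x) = 5x^2 + x + 1/2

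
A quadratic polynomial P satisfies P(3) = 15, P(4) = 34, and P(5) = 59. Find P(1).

Write P(n) = an^2 + bn + c. Substituting each data point gives a linear system:
  9a + 3b + c = 15
  16a + 4b + c = 34
  25a + 5b + c = 59
Solving the system yields a = 3, b = -2, c = -6.
So P(n) = 3n^2 - 2n - 6.
Then P(1) = -5.

-5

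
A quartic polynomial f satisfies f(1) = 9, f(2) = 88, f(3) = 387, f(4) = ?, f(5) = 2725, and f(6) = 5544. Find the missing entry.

The 5 known points determine the degree-4 polynomial uniquely.
Write f(u) = au^4 + bu^3 + cu^2 + du + e. Substituting each data point gives a linear system:
  a + b + c + d + e = 9
  16a + 8b + 4c + 2d + e = 88
  81a + 27b + 9c + 3d + e = 387
  625a + 125b + 25c + 5d + e = 2725
  1296a + 216b + 36c + 6d + e = 5544
Solving the system yields a = 4, b = 1, c = 4, d = 0, e = 0.
So f(u) = 4u^4 + u^3 + 4u^2.
Then f(4) = 1152.

1152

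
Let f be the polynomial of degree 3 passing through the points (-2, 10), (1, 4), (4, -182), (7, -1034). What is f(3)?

Forward differences of the values at n = -2, 1, 4, 7:
  f  : 10  4  -182  -1034
  Δ  : -6  -186  -852
  Δ^2: -180  -666
  Δ^3: -486
The third differences are constant, confirming degree 3.
Interpolating (Newton forward form) and evaluating at n = 3 gives f(3) = -70.

-70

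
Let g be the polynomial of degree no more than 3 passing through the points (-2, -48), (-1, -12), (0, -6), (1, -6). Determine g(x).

g(x) = 4x^3 - 3x^2 - x - 6

Write g(x) = ax^3 + bx^2 + cx + d. Substituting each data point gives a linear system:
  -8a + 4b - 2c + d = -48
  -a + b - c + d = -12
  d = -6
  a + b + c + d = -6
Solving the system yields a = 4, b = -3, c = -1, d = -6.
So g(x) = 4x^3 - 3x^2 - x - 6.
Check: g(1) = -6. ✓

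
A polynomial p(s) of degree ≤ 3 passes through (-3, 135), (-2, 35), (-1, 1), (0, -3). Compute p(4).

-439

Forward differences of the values at s = -3, -2, -1, 0:
  p  : 135  35  1  -3
  Δ  : -100  -34  -4
  Δ^2: 66  30
  Δ^3: -36
The third differences are constant, confirming degree 3.
Interpolating (Newton forward form) and evaluating at s = 4 gives p(4) = -439.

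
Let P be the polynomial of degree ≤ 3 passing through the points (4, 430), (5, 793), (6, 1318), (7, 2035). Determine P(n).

Using the Lagrange interpolation formula with nodes 4, 5, 6, 7:
  L_0(n) = (n - 5)(n - 6)(n - 7) / -6
  L_1(n) = (n - 4)(n - 6)(n - 7) / 2
  L_2(n) = (n - 4)(n - 5)(n - 7) / -2
  L_3(n) = (n - 4)(n - 5)(n - 6) / 6
Then P(n) = 430·L_0(n) + 793·L_1(n) + 1318·L_2(n) + 2035·L_3(n).
Expanding and collecting terms gives P(n) = 5n^3 + 6n^2 + 4n - 2.
Check: P(7) = 2035. ✓

P(n) = 5n^3 + 6n^2 + 4n - 2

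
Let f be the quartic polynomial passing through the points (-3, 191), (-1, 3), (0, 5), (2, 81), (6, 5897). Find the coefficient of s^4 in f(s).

Write f(s) = as^4 + bs^3 + cs^2 + ds + e. Substituting each data point gives a linear system:
  81a - 27b + 9c - 3d + e = 191
  a - b + c - d + e = 3
  e = 5
  16a + 8b + 4c + 2d + e = 81
  1296a + 216b + 36c + 6d + e = 5897
Solving the system yields a = 4, b = 4, c = -4, d = -2, e = 5.
So f(s) = 4s^4 + 4s^3 - 4s^2 - 2s + 5.
The leading coefficient is 4.

4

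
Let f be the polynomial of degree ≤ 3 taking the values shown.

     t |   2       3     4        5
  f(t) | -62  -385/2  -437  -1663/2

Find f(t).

f(t) = -6t^3 - 3t^2 - (3/2)t + 1

Using the Lagrange interpolation formula with nodes 2, 3, 4, 5:
  L_0(t) = (t - 3)(t - 4)(t - 5) / -6
  L_1(t) = (t - 2)(t - 4)(t - 5) / 2
  L_2(t) = (t - 2)(t - 3)(t - 5) / -2
  L_3(t) = (t - 2)(t - 3)(t - 4) / 6
Then f(t) = -62·L_0(t) - 385/2·L_1(t) - 437·L_2(t) - 1663/2·L_3(t).
Expanding and collecting terms gives f(t) = -6t^3 - 3t^2 - (3/2)t + 1.
Check: f(5) = -1663/2. ✓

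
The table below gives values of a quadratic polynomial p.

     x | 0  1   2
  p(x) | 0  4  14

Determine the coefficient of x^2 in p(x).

Write p(x) = ax^2 + bx + c. Substituting each data point gives a linear system:
  c = 0
  a + b + c = 4
  4a + 2b + c = 14
Solving the system yields a = 3, b = 1, c = 0.
So p(x) = 3x^2 + x.
The leading coefficient is 3.

3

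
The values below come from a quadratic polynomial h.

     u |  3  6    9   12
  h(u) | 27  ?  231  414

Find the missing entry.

102

On equispaced nodes a degree-2 polynomial has vanishing third forward difference, so
  - h(3) + 3·h(6) - 3·h(9) + h(12) = 0.
Substituting the known values and solving for h(6):
  3·h(6) = 306
  h(6) = 102.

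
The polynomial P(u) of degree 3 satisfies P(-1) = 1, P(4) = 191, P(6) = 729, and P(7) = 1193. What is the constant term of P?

3

Write P(u) = au^3 + bu^2 + cu + d. Substituting each data point gives a linear system:
  -a + b - c + d = 1
  64a + 16b + 4c + d = 191
  216a + 36b + 6c + d = 729
  343a + 49b + 7c + d = 1193
Solving the system yields a = 4, b = -3, c = -5, d = 3.
So P(u) = 4u³ - 3u² - 5u + 3.
The constant term is 3.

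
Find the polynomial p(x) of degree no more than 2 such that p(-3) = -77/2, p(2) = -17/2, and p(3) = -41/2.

Using the Lagrange interpolation formula with nodes -3, 2, 3:
  L_0(x) = (x - 2)(x - 3) / 30
  L_1(x) = (x + 3)(x - 3) / -5
  L_2(x) = (x + 3)(x - 2) / 6
Then p(x) = -77/2·L_0(x) - 17/2·L_1(x) - 41/2·L_2(x).
Expanding and collecting terms gives p(x) = -3x^2 + 3x - 5/2.
Check: p(-3) = -77/2. ✓

p(x) = -3x^2 + 3x - 5/2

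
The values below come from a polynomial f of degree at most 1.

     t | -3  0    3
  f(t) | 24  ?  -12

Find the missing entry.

6

On equispaced nodes a degree-1 polynomial has vanishing second forward difference, so
  f(-3) - 2·f(0) + f(3) = 0.
Substituting the known values and solving for f(0):
  -2·f(0) = -12
  f(0) = 6.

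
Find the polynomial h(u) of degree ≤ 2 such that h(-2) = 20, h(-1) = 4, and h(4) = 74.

h(u) = 5u^2 - u - 2

Using the Lagrange interpolation formula with nodes -2, -1, 4:
  L_0(u) = (u + 1)(u - 4) / 6
  L_1(u) = (u + 2)(u - 4) / -5
  L_2(u) = (u + 2)(u + 1) / 30
Then h(u) = 20·L_0(u) + 4·L_1(u) + 74·L_2(u).
Expanding and collecting terms gives h(u) = 5u^2 - u - 2.
Check: h(4) = 74. ✓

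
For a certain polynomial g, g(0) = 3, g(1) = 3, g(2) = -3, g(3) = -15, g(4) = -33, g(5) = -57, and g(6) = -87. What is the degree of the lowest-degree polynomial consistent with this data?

2

Forward differences of the values at u = 0, 1, 2, 3, 4, 5, 6:
  g  : 3  3  -3  -15  -33  -57  -87
  Δ  : 0  -6  -12  -18  -24  -30
  Δ^2: -6  -6  -6  -6  -6
  Δ^3: 0  0  0  0
  Δ^4: 0  0  0
  Δ^5: 0  0
  Δ^6: 0
The second differences are constant (-6) and nonzero, while all higher differences vanish, so the minimal degree is 2.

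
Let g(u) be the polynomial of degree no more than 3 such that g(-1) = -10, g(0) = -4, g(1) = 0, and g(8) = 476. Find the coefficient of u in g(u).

Write g(u) = au^3 + bu^2 + cu + d. Substituting each data point gives a linear system:
  -a + b - c + d = -10
  d = -4
  a + b + c + d = 0
  512a + 64b + 8c + d = 476
Solving the system yields a = 1, b = -1, c = 4, d = -4.
So g(u) = u³ - u² + 4u - 4.
The coefficient of u is 4.

4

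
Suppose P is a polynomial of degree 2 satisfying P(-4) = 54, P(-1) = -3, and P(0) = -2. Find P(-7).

Using the Lagrange interpolation formula with nodes -4, -1, 0:
  L_0(t) = (t + 1)t / 12
  L_1(t) = (t + 4)t / -3
  L_2(t) = (t + 4)(t + 1) / 4
Then P(t) = 54·L_0(t) - 3·L_1(t) - 2·L_2(t).
Expanding and collecting terms gives P(t) = 5t^2 + 6t - 2.
Evaluating at t = -7: P(-7) = 201.

201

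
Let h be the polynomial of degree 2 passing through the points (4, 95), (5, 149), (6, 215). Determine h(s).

Write h(s) = as^2 + bs + c. Substituting each data point gives a linear system:
  16a + 4b + c = 95
  25a + 5b + c = 149
  36a + 6b + c = 215
Solving the system yields a = 6, b = 0, c = -1.
So h(s) = 6s^2 - 1.
Check: h(6) = 215. ✓

h(s) = 6s^2 - 1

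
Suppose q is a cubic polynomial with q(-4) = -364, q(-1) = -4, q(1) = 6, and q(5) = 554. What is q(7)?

1572

Using the Lagrange interpolation formula with nodes -4, -1, 1, 5:
  L_0(u) = (u + 1)(u - 1)(u - 5) / -135
  L_1(u) = (u + 4)(u - 1)(u - 5) / 36
  L_2(u) = (u + 4)(u + 1)(u - 5) / -40
  L_3(u) = (u + 4)(u + 1)(u - 1) / 216
Then q(u) = -364·L_0(u) - 4·L_1(u) + 6·L_2(u) + 554·L_3(u).
Expanding and collecting terms gives q(u) = 5u³ - 3u² + 4.
Evaluating at u = 7: q(7) = 1572.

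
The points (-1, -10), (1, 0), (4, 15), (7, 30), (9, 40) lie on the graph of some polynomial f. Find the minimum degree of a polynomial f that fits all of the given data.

1

Divided differences on the nodes -1, 1, 4, 7, 9:
  order 0: -10  0  15  30  40
  order 1: 5  5  5  5
  order 2: 0  0  0
  order 3: 0  0
  order 4: 0
The order-1 divided differences are all 5 (nonzero) and every higher order vanishes, so the data lies on a polynomial of degree exactly 1.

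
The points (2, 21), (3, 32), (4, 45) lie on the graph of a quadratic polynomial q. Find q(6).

Write q(t) = at^2 + bt + c. Substituting each data point gives a linear system:
  4a + 2b + c = 21
  9a + 3b + c = 32
  16a + 4b + c = 45
Solving the system yields a = 1, b = 6, c = 5.
So q(t) = t^2 + 6t + 5.
Then q(6) = 77.

77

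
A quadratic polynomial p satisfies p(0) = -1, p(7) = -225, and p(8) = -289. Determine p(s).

p(s) = -4s^2 - 4s - 1

Write p(s) = as^2 + bs + c. Substituting each data point gives a linear system:
  c = -1
  49a + 7b + c = -225
  64a + 8b + c = -289
Solving the system yields a = -4, b = -4, c = -1.
So p(s) = -4s² - 4s - 1.
Check: p(8) = -289. ✓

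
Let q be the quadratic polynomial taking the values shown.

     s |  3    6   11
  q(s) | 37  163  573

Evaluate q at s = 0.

1

Write q(s) = as^2 + bs + c. Substituting each data point gives a linear system:
  9a + 3b + c = 37
  36a + 6b + c = 163
  121a + 11b + c = 573
Solving the system yields a = 5, b = -3, c = 1.
So q(s) = 5s^2 - 3s + 1.
Then q(0) = 1.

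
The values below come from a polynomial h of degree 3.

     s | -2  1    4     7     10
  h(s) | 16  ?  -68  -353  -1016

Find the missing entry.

1

On equispaced nodes a degree-3 polynomial has vanishing fourth forward difference, so
  h(-2) - 4·h(1) + 6·h(4) - 4·h(7) + h(10) = 0.
Substituting the known values and solving for h(1):
  -4·h(1) = -4
  h(1) = 1.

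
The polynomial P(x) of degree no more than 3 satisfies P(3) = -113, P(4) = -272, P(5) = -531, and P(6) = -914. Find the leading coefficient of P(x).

-4

Write P(x) = ax^3 + bx^2 + cx + d. Substituting each data point gives a linear system:
  27a + 9b + 3c + d = -113
  64a + 16b + 4c + d = -272
  125a + 25b + 5c + d = -531
  216a + 36b + 6c + d = -914
Solving the system yields a = -4, b = -2, c = 3, d = 4.
So P(x) = -4x³ - 2x² + 3x + 4.
The leading coefficient is -4.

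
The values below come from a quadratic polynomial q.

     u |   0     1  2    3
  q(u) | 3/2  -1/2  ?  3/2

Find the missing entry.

On equispaced nodes a degree-2 polynomial has vanishing third forward difference, so
  - q(0) + 3·q(1) - 3·q(2) + q(3) = 0.
Substituting the known values and solving for q(2):
  -3·q(2) = 3/2
  q(2) = -1/2.

-1/2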